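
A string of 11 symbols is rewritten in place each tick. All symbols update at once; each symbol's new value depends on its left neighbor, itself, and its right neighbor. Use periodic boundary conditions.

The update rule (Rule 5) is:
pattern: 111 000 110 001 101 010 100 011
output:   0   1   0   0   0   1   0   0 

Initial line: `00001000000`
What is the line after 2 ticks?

00001000000

11101011111
00001000000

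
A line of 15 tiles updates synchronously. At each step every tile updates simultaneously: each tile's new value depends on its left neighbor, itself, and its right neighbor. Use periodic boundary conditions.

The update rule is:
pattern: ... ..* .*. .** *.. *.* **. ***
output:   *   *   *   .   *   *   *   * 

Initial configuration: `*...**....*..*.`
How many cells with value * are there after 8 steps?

step 1: ****.**********
step 2: *****.*********
step 3: ******.********
step 4: *******.*******
step 5: ********.******
step 6: *********.*****
step 7: **********.****
step 8: ***********.***
count of *: 14

14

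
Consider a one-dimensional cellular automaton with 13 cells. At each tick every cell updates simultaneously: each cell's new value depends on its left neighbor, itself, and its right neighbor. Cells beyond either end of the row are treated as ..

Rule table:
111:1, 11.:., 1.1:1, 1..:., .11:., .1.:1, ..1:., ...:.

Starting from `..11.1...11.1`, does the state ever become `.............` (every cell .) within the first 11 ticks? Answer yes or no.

yes

....11.....11
.............
all cells are . at tick 2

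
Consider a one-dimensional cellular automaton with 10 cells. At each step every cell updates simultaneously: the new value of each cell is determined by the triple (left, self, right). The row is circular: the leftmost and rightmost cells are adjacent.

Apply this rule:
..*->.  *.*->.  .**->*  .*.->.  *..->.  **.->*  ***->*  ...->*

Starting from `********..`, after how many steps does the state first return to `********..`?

1

********..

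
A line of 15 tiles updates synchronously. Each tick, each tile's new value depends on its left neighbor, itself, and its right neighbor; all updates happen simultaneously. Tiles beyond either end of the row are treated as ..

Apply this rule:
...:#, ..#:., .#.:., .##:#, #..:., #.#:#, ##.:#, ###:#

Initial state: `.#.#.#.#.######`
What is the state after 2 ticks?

..#.#.#.#######
#..#.#.########

#..#.#.########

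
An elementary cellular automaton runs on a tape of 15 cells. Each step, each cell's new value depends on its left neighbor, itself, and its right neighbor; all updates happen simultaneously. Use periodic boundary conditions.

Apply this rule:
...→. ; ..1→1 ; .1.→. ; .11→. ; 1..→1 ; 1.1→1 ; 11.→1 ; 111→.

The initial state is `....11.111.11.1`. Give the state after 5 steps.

1..1.11..11.11.
.11.1.111.11.11
1.11.1..11.11.1
11.11.11.11.11.
.11.11.11.11.11

.11.11.11.11.11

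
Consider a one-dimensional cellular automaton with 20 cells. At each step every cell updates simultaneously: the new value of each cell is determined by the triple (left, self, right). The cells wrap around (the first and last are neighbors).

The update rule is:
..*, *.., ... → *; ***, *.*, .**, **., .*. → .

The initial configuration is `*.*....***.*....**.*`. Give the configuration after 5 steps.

...****.....****....

...****.....****....
***....*****....****
...****.....****....  (repeats step 1; period 2)
step 5: ...****.....****....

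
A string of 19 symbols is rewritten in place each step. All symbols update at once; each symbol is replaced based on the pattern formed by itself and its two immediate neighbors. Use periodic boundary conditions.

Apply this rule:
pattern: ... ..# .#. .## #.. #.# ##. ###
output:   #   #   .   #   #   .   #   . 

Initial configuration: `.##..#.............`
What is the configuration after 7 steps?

#####.#############
....#.#............
####...############
...#####...........
####...############  (repeats step 3; period 2)
step 7: ####...############

####...############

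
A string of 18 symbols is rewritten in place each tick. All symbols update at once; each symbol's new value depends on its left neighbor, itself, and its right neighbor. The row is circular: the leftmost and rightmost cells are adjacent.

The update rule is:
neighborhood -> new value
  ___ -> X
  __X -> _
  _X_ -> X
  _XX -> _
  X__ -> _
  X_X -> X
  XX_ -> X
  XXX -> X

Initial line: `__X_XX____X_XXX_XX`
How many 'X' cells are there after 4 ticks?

__XX_X_XX_XX_XXX_X
___XXXX_XX_XX_XXXX
_X__XXXX_XX_XX_XXX
XX___XXXX_XX_XX_XX
count of X: 12

12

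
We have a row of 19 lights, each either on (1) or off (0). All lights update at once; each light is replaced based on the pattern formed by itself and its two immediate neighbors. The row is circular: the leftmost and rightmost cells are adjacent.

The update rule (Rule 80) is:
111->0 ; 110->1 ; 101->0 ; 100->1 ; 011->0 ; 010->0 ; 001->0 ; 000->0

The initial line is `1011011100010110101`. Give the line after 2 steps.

0100100011000001000

1001000110000010000
0100100011000001000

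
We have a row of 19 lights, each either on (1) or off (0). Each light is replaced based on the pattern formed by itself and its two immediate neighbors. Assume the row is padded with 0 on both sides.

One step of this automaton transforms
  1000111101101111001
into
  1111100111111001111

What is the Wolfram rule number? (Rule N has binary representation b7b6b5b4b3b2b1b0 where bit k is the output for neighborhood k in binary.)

position 5: 111 → 0  (bit 7 = 0)
position 7: 110 → 1  (bit 6 = 1)
position 8: 101 → 1  (bit 5 = 1)
position 1: 100 → 1  (bit 4 = 1)
position 4: 011 → 1  (bit 3 = 1)
position 0: 010 → 1  (bit 2 = 1)
position 3: 001 → 1  (bit 1 = 1)
position 2: 000 → 1  (bit 0 = 1)
bits b7..b0 = 01111111 = 127

127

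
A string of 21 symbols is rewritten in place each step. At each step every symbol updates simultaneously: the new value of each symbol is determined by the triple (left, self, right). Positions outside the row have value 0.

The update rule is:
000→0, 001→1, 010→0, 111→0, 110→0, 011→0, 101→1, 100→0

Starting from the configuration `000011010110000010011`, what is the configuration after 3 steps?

step 1: 000100101000000100100
step 2: 001001010000001001000
step 3: 010010100000010010000

010010100000010010000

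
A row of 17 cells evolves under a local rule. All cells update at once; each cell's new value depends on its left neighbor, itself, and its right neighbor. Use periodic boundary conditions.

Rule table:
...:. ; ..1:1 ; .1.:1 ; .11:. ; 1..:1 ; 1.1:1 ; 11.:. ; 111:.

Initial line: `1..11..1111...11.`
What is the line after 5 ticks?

111..11....1.1..1
...11..1..111111.
..1..11111......1
11111.....1....11
.....1...111..1..

.....1...111..1..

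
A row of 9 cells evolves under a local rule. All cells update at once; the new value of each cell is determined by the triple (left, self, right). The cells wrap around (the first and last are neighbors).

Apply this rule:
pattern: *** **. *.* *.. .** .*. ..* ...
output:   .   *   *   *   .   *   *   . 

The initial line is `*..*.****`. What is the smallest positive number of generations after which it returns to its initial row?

*****....
....**..*
*..*.****

3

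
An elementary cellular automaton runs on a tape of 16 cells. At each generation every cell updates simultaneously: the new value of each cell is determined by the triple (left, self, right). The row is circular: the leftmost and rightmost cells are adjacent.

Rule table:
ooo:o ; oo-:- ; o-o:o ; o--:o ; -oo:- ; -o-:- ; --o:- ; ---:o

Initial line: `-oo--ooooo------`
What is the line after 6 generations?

---o--ooo-oooooo
oo--o--o-o-oooo-
--o--o--o-o-oo-o
o--o--o--o-o--o-
-o--o--o--o-o--o
o-o--o--o--o-o--

o-o--o--o--o-o--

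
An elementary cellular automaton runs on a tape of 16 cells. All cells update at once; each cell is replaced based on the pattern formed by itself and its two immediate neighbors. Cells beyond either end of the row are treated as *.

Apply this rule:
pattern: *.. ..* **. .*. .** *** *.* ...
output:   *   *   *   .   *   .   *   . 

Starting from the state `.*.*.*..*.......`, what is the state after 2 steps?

step 1: *.*.*.**.*.....*
step 2: **.*.****.*...**

**.*.****.*...**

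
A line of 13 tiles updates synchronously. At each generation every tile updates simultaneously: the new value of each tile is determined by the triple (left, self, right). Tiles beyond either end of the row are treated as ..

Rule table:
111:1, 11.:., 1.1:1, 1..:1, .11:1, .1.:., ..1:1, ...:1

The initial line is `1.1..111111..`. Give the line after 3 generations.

.1.1111111.11
1.1111111.11.
.1111111.11.1

.1111111.11.1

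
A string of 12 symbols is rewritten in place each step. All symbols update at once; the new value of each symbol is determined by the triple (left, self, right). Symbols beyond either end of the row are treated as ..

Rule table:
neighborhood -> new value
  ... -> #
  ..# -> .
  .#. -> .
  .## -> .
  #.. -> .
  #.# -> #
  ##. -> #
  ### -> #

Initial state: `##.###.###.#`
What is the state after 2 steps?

..##.###.##.

step 1: .##.###.###.
step 2: ..##.###.##.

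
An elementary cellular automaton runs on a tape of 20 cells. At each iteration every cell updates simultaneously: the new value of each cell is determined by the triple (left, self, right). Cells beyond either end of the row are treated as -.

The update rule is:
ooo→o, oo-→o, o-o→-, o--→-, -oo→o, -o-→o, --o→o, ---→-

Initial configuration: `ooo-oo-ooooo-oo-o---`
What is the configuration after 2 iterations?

iteration 1: ooo-oo-ooooo-oo-o---  (fixed point — unchanged through iteration 2)

ooo-oo-ooooo-oo-o---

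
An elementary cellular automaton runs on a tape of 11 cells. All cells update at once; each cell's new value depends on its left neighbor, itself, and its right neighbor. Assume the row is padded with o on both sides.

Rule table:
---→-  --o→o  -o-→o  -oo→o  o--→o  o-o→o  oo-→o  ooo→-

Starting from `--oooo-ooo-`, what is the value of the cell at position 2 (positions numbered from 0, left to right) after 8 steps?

o

step 1: ooo--ooo-oo
step 2: --oooo-ooo-  (repeats step 0; period 2)
step 8: --oooo-ooo-
position 2 holds o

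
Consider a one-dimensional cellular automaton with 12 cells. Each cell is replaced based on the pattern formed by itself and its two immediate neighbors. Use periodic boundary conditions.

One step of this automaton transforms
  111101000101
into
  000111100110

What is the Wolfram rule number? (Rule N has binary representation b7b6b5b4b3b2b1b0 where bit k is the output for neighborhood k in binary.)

position 0: 111 → 0  (bit 7 = 0)
position 3: 110 → 1  (bit 6 = 1)
position 4: 101 → 1  (bit 5 = 1)
position 6: 100 → 1  (bit 4 = 1)
position 11: 011 → 0  (bit 3 = 0)
position 5: 010 → 1  (bit 2 = 1)
position 8: 001 → 0  (bit 1 = 0)
position 7: 000 → 0  (bit 0 = 0)
bits b7..b0 = 01110100 = 116

116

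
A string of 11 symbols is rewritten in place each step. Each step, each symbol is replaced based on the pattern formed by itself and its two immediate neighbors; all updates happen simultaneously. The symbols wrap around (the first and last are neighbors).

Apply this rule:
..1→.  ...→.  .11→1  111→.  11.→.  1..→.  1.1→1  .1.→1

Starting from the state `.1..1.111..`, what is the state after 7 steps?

.1..1......

step 1: .1..111....
step 2: .1..1......
step 3: .1..1......  (fixed point — unchanged through step 7)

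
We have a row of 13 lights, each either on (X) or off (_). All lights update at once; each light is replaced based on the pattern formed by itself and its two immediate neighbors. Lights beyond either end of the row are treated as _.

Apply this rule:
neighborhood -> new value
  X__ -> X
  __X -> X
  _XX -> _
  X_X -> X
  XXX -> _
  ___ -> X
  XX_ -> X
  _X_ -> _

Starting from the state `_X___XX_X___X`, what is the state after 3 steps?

X_XX_XX_XXX_X

X_XXX_XX_XXX_
_X__XX_XX__XX
X_XX_XX_XXX_X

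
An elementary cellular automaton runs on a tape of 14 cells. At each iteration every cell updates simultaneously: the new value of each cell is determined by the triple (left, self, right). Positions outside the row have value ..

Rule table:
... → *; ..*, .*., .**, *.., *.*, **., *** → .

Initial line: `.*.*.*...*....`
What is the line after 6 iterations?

******...*....

.......*...***
******...*....
.......*...***  (repeats iteration 1; period 2)
iteration 6: ******...*....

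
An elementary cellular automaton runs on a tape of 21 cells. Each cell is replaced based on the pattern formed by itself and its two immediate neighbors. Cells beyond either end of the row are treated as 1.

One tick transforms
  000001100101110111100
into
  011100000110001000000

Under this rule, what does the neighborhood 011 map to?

At position 5 the neighborhood is 011; the next row has 0 there.

0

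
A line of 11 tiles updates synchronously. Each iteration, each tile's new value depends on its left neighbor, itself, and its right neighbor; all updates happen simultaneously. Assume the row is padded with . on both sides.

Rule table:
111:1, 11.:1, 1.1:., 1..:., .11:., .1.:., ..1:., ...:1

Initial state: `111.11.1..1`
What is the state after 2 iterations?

.11..1.....
..1....1111

..1....1111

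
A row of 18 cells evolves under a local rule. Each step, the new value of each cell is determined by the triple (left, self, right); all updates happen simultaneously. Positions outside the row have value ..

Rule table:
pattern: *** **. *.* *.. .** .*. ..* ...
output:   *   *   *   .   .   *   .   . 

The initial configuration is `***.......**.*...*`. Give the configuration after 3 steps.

..*..........*...*

.**........***...*
..*.........**...*
..*..........*...*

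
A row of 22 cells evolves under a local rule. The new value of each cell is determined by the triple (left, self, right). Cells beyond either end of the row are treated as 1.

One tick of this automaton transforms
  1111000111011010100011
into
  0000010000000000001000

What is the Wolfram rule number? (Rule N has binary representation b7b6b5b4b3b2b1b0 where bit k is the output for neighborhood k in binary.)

1

position 0: 111 → 0  (bit 7 = 0)
position 3: 110 → 0  (bit 6 = 0)
position 10: 101 → 0  (bit 5 = 0)
position 4: 100 → 0  (bit 4 = 0)
position 7: 011 → 0  (bit 3 = 0)
position 14: 010 → 0  (bit 2 = 0)
position 6: 001 → 0  (bit 1 = 0)
position 5: 000 → 1  (bit 0 = 1)
bits b7..b0 = 00000001 = 1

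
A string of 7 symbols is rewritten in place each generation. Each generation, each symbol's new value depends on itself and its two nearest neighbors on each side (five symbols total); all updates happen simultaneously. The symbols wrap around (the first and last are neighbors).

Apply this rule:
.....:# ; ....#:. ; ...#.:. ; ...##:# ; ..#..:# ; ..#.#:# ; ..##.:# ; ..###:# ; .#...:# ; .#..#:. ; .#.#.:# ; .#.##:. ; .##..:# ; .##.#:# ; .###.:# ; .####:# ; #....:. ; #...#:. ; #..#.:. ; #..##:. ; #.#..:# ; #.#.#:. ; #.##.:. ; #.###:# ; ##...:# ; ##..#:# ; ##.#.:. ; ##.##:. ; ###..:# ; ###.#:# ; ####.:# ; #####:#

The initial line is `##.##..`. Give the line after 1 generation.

##..##.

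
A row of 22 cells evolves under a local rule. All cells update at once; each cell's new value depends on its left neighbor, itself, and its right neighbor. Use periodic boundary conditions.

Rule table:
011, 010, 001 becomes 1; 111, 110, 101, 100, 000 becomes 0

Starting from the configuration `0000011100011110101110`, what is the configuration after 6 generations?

generation 1: 0000110000110000101000
generation 2: 0001100001100001101000
generation 3: 0011000011000011001000
generation 4: 0110000110000110011000
generation 5: 1100001100001100110000
generation 6: 1000011000011001100001

1000011000011001100001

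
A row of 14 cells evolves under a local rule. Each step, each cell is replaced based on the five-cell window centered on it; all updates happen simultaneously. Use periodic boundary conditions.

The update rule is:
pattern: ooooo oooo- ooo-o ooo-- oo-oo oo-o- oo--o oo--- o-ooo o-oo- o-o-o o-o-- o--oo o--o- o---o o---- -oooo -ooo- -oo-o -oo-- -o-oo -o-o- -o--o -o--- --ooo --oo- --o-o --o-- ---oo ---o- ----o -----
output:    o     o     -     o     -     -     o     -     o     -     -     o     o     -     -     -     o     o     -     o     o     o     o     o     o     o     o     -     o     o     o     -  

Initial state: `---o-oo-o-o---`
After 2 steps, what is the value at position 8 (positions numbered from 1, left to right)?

o

-oooo----ooo--
ooooo--ooooo--
position 8 holds o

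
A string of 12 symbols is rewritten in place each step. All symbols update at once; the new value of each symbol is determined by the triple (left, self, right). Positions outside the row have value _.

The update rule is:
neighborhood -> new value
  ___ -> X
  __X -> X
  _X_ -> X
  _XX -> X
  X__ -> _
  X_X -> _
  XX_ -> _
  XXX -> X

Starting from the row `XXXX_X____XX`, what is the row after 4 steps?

X_XX__XX__XX

XXX__X_XXXX_
XX__XX_XXX__
X__XX__XX__X
X_XX__XX__XX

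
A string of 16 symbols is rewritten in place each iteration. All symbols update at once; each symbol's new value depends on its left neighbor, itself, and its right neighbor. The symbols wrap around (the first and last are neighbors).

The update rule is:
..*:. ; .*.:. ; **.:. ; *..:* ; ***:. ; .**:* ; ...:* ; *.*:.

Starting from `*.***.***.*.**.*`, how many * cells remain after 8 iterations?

5

..*...*.....*..*
*..**..****..*..
.*.*.*.*...*..*.
........**..*..*
*******.*.*..*..
*..........*..*.
.*********..*...
.*........*..***
count of *: 5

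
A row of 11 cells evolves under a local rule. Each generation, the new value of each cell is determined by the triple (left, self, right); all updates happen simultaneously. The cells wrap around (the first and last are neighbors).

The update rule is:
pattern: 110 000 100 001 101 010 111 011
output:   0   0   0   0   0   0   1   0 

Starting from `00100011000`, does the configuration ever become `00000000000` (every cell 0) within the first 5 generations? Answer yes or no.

yes

generation 1: 00000000000
all cells are 0 at generation 1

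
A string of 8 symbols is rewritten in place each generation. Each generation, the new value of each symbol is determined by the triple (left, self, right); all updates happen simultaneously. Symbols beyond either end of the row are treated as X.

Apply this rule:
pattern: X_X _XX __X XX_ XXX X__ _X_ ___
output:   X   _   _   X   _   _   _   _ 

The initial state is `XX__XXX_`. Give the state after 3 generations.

X_______

_X____XX
X_______
X_______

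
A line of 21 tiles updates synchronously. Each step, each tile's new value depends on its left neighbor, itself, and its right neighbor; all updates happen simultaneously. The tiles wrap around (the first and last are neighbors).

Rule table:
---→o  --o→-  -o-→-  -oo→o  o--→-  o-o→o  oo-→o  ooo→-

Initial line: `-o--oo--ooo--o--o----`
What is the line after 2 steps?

----oo--o-o-------ooo
-oo-oo---o--ooooo-o-o

-oo-oo---o--ooooo-o-o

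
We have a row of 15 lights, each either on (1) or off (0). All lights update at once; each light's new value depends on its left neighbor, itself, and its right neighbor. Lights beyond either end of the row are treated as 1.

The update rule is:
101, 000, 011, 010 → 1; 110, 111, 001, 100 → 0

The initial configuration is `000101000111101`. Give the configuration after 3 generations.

000000100011111

010111010100011
111100111101010
000000100011111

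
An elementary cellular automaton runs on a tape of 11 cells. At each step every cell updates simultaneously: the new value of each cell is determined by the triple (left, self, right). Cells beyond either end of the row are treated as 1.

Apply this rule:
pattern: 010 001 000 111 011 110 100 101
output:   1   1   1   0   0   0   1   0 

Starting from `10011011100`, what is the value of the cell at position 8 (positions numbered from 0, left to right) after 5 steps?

step 1: 01100000011
step 2: 00011111100
step 3: 11100000011
step 4: 00011111100  (repeats step 2; period 2)
step 5: 11100000011
position 8 holds 0

0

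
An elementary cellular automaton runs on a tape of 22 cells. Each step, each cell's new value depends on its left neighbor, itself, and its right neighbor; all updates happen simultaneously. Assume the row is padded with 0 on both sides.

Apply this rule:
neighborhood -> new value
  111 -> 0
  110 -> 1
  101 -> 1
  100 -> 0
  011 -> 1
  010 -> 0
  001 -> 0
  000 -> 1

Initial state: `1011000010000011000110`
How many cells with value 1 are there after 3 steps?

0111011000111011010110
0101111010101111101110
0011001101011000111010
count of 1: 11

11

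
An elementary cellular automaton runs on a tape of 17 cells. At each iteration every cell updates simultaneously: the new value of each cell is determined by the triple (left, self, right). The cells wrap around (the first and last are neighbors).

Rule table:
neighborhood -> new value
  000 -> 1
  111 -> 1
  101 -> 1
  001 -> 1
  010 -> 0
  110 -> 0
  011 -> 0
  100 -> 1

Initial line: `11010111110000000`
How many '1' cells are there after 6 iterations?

9

00101011101111111
11010101010111110
00101010101011101
11010101010101010
00101010101010101
11010101010101010
count of 1: 9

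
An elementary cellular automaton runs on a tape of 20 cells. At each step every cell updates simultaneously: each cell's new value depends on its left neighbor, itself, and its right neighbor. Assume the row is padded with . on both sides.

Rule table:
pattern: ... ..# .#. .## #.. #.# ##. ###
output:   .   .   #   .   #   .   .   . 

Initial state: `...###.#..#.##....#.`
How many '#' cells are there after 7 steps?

.......##.#...#...##
..........##..##....
............#...#...
............##..##..
..............#...#.
..............##..##
................#...
count of #: 1

1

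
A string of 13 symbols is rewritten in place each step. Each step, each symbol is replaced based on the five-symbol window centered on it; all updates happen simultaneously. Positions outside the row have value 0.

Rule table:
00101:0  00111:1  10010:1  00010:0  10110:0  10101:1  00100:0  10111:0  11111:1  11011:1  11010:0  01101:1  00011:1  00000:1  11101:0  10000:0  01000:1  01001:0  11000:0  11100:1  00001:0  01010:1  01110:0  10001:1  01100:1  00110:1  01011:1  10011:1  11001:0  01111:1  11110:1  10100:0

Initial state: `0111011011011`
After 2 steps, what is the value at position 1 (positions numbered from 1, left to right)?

step 1: 1100101101101
step 2: 1101010110100
position 1 holds 1

1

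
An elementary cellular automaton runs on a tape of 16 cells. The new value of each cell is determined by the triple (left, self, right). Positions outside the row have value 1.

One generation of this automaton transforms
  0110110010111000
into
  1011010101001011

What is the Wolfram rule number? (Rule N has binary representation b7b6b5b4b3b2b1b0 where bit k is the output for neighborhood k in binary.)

99

position 11: 111 → 0  (bit 7 = 0)
position 2: 110 → 1  (bit 6 = 1)
position 0: 101 → 1  (bit 5 = 1)
position 6: 100 → 0  (bit 4 = 0)
position 1: 011 → 0  (bit 3 = 0)
position 8: 010 → 0  (bit 2 = 0)
position 7: 001 → 1  (bit 1 = 1)
position 14: 000 → 1  (bit 0 = 1)
bits b7..b0 = 01100011 = 99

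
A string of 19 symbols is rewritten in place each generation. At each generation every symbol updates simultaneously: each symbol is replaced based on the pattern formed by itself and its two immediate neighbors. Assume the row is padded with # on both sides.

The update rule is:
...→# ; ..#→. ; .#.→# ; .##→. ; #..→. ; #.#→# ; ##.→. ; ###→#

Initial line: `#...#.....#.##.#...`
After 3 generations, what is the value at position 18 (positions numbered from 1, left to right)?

generation 1: ..#.#.###.##..##.#.
generation 2: ..####.#.#......###
generation 3: ...##.####.####..##
position 18 holds #

#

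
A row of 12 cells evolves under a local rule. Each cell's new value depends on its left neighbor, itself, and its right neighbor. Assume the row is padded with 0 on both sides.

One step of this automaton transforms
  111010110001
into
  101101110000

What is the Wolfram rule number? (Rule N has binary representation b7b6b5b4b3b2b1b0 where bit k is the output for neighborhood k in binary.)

104

position 1: 111 → 0  (bit 7 = 0)
position 2: 110 → 1  (bit 6 = 1)
position 3: 101 → 1  (bit 5 = 1)
position 8: 100 → 0  (bit 4 = 0)
position 0: 011 → 1  (bit 3 = 1)
position 4: 010 → 0  (bit 2 = 0)
position 10: 001 → 0  (bit 1 = 0)
position 9: 000 → 0  (bit 0 = 0)
bits b7..b0 = 01101000 = 104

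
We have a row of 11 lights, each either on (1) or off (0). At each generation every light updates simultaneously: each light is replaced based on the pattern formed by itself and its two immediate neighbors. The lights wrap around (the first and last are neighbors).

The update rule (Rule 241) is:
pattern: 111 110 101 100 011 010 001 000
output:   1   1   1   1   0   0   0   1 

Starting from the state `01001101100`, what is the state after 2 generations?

10010011011

00100110111
10010011011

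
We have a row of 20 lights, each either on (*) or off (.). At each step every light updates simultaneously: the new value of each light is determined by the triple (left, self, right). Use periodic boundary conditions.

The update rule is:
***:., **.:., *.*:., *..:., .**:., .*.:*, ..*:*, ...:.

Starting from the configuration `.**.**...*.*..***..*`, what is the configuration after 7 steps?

step 1: ........**.*.*....**
step 2: .......*...*.*...*..
step 3: ......**..**.*..**..
step 4: .....*...*...*.*....
step 5: ....**..**..**.*....
step 6: ...*...*...*...*....
step 7: ..**..**..**..**....

..**..**..**..**....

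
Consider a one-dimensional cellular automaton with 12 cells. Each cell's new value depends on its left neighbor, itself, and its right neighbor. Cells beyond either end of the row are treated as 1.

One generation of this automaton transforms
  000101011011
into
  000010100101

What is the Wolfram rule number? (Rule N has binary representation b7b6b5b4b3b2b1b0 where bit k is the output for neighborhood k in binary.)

160

position 11: 111 → 1  (bit 7 = 1)
position 8: 110 → 0  (bit 6 = 0)
position 4: 101 → 1  (bit 5 = 1)
position 0: 100 → 0  (bit 4 = 0)
position 7: 011 → 0  (bit 3 = 0)
position 3: 010 → 0  (bit 2 = 0)
position 2: 001 → 0  (bit 1 = 0)
position 1: 000 → 0  (bit 0 = 0)
bits b7..b0 = 10100000 = 160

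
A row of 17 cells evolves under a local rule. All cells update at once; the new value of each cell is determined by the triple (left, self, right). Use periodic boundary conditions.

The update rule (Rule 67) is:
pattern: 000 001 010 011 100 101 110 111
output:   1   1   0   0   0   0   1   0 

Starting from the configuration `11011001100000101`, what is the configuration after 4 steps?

01001010101111000
10010000000001011
10100111111110000
00001000000010111

00001000000010111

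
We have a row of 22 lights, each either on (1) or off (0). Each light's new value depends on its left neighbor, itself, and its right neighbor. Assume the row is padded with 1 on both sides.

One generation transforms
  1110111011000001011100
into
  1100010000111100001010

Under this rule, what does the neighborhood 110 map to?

0

At position 2 the neighborhood is 110; the next row has 0 there.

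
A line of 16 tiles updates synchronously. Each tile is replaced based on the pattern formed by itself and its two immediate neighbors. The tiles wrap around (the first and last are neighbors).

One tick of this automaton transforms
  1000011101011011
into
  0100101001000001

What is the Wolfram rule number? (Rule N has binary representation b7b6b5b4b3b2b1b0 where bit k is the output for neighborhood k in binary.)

position 6: 111 → 1  (bit 7 = 1)
position 0: 110 → 0  (bit 6 = 0)
position 8: 101 → 0  (bit 5 = 0)
position 1: 100 → 1  (bit 4 = 1)
position 5: 011 → 0  (bit 3 = 0)
position 9: 010 → 1  (bit 2 = 1)
position 4: 001 → 1  (bit 1 = 1)
position 2: 000 → 0  (bit 0 = 0)
bits b7..b0 = 10010110 = 150

150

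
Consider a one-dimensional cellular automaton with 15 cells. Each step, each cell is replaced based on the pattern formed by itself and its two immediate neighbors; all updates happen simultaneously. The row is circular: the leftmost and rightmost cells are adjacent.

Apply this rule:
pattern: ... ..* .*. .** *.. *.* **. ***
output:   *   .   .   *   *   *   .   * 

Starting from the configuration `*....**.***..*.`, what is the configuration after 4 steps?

*.*.***.*.*.*.*

.***.*.***.*..*
***.*.***.*.*..
**.*.***.*.*.*.
*.*.***.*.*.*.*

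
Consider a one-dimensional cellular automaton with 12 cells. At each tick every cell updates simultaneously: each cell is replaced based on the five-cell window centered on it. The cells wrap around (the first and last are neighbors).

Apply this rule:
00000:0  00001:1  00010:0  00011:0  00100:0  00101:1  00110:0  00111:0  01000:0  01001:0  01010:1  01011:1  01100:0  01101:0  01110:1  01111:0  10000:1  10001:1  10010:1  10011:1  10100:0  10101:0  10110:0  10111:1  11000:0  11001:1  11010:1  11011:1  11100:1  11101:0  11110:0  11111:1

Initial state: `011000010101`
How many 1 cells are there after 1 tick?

100011011010
count of 1: 6

6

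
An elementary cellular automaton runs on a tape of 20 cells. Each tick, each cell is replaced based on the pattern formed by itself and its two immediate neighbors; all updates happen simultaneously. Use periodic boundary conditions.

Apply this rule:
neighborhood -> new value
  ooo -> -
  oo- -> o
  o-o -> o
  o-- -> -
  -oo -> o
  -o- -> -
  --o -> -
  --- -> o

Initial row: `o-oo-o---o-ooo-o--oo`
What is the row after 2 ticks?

tick 1: ooooo--o--oo-oo---o-
tick 2: o---o-----ooooo-o--o

o---o-----ooooo-o--o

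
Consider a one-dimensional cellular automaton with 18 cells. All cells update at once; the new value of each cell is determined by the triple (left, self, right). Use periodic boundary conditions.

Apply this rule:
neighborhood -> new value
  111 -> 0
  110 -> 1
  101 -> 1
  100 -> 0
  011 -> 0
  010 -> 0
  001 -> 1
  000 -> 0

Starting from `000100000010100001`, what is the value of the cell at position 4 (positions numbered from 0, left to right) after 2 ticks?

001000000101000010
010000001010000100
position 4 holds 0

0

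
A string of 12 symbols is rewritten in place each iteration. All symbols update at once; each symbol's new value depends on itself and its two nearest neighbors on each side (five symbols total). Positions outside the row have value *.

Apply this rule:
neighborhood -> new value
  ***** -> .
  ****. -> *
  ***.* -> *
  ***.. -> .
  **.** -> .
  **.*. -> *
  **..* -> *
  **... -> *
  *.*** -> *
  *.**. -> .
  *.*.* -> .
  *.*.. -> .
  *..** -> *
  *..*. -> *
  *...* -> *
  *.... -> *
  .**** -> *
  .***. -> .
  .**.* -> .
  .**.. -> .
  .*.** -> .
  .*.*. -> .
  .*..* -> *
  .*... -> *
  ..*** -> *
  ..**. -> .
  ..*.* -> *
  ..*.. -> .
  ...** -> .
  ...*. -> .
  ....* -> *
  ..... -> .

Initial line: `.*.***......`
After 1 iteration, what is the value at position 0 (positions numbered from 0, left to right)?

*..*..**..*.
position 0 holds *

*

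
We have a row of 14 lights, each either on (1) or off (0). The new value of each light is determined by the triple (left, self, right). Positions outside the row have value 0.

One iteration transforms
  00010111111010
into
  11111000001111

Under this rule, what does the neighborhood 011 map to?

At position 5 the neighborhood is 011; the next row has 0 there.

0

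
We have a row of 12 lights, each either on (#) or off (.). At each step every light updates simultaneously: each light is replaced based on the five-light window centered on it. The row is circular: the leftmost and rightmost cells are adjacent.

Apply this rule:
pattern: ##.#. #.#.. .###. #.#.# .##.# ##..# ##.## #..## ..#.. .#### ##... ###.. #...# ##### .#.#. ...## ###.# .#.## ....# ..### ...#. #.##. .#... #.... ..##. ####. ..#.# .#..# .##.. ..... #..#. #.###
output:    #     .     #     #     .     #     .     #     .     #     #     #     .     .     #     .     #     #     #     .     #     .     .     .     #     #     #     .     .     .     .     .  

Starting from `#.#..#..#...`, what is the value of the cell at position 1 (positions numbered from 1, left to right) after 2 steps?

step 1: ##.........#
step 2: ###......#..
position 1 holds #

#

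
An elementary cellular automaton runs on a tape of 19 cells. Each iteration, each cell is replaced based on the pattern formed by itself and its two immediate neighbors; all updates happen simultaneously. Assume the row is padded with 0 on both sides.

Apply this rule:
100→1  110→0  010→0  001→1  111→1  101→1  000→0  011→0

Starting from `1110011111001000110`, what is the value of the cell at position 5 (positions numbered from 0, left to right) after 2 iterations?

1

iteration 1: 0101101110110101001
iteration 2: 1010010101001010110
position 5 holds 1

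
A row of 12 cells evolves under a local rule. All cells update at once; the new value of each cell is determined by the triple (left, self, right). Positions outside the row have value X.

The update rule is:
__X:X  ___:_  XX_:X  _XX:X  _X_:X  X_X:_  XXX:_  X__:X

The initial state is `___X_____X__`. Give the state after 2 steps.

step 1: X_XXX___XXXX
step 2: X_X_XX_XX___

X_X_XX_XX___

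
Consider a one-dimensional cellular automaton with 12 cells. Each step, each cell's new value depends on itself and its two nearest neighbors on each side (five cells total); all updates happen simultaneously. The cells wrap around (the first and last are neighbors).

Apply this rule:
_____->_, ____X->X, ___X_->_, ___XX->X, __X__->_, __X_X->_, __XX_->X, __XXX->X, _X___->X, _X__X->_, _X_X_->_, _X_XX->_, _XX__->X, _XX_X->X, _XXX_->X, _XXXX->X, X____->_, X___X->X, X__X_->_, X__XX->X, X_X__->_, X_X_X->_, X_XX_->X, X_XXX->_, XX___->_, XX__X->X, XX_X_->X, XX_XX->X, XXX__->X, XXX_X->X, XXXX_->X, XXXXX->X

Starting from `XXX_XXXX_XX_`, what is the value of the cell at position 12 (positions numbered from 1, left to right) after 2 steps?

_XXX_XXXXXXX
X_XXX_XXXXXX
position 12 holds X

X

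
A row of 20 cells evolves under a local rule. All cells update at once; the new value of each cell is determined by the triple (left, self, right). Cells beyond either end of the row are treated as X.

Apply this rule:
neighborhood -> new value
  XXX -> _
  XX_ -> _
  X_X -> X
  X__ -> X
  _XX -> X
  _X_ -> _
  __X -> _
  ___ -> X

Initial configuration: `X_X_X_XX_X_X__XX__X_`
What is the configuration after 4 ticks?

_X_X_XX_X_X_X_X_X__X
X_X_XX_X_X_X_X_X_X_X
_X_XX_X_X_X_X_X_X_XX
X_XX_X_X_X_X_X_X_XX_

X_XX_X_X_X_X_X_X_XX_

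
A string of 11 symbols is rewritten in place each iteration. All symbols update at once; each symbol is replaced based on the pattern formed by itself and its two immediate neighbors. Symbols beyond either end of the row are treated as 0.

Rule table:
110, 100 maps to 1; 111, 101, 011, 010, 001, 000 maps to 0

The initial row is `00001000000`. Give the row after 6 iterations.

00000100000
00000010000
00000001000
00000000100
00000000010
00000000001

00000000001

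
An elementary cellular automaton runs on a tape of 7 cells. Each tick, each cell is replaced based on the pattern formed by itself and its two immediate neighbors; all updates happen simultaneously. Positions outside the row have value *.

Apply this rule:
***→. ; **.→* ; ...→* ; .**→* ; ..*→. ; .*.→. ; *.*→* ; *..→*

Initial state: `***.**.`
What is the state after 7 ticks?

..*****
*.*....
**.***.
.***.**
**.***.  (repeats tick 3; period 2)
tick 7: **.***.

**.***.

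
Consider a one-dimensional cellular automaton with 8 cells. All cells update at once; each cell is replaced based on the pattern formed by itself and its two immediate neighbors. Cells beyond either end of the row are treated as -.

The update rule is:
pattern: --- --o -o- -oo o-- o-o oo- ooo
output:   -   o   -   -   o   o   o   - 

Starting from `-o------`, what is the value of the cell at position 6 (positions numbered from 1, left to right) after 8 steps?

step 1: o-o-----
step 2: -o-o----
step 3: o-o-o---
step 4: -o-o-o--
step 5: o-o-o-o-
step 6: -o-o-o-o
step 7: o-o-o-o-  (repeats step 5; period 2)
step 8: -o-o-o-o
position 6 holds o

o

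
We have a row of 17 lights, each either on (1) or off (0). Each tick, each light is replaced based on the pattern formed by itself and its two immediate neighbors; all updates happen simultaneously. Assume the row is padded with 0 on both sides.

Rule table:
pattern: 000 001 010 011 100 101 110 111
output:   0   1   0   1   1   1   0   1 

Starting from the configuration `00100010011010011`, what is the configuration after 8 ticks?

11101011101010101

01010101110101110
10101011101011101
01010111010111010
10101110101110101
01011101011101010
10111010111010101
01110101110101010
11101011101010101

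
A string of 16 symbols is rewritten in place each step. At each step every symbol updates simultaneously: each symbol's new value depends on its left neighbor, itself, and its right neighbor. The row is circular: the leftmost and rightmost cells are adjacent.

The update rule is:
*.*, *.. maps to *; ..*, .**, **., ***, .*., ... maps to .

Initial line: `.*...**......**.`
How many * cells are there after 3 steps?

step 1: ..*....*.......*
step 2: *..*....*.......
step 3: .*..*....*......
count of *: 3

3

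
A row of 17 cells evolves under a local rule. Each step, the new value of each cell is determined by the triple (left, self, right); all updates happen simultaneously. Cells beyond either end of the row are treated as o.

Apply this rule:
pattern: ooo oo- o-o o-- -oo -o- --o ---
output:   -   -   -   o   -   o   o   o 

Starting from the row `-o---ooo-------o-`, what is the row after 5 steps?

-oooo---oooooooo-
-----ooo---------
ooooo---ooooooooo
-----ooo---------  (repeats step 2; period 2)
step 5: ooooo---ooooooooo

ooooo---ooooooooo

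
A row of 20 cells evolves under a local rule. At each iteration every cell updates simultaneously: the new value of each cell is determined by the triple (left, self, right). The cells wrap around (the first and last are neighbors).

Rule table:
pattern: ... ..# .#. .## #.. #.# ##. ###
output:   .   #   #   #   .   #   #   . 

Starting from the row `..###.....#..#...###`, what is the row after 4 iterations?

.##.#....##.##..##.#
#####...######.#####
....#..##....###....
...##.###...##.#....

...##.###...##.#....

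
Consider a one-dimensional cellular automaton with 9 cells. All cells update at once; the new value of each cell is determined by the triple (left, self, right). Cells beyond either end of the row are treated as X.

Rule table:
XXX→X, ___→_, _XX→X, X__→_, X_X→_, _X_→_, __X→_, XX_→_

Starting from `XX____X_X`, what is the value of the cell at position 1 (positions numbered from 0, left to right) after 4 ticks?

X_______X
________X
________X  (fixed point — unchanged through tick 4)
position 1 holds _

_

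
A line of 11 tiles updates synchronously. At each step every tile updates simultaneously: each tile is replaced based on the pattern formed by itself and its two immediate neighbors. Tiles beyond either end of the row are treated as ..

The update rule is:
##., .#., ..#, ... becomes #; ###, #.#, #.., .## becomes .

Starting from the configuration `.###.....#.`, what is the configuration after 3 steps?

#..#.#####.

step 1: #..#.#####.
step 2: #.##.....#.
step 3: #..#.#####.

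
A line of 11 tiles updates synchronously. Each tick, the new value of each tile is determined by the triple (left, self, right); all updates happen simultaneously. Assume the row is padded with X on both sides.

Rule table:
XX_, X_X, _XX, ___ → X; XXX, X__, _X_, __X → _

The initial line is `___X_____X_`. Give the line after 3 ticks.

tick 1: _X___XXX__X
tick 2: X__X_X_X__X
tick 3: X___X_X___X

X___X_X___X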